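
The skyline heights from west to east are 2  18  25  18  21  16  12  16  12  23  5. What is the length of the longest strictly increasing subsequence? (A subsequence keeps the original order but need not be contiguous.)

4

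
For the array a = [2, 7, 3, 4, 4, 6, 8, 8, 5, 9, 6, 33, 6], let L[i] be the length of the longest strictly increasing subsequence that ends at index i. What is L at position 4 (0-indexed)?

3

dp[i] = 1 + max{dp[j] : j<i, a[j]<a[i]} (or 1 if no such j):
i:      0  1  2  3  4  5  6  7  8  9 10 11 12
a[i]:   2  7  3  4  4  6  8  8  5  9  6 33  6
dp:     1  2  2  3  3  4  5  5  4  6  5  7  5
At index 4 the value is 3.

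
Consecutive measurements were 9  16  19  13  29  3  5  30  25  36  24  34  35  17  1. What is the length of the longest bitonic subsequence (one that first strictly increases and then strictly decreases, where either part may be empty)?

9

inc[i] = longest strictly increasing subsequence ending at i; dec[i] = longest strictly decreasing subsequence starting at i:
i:      1  2  3  4  5  6  7  8  9 10 11 12 13 14 15
a[i]:   9 16 19 13 29  3  5 30 25 36 24 34 35 17  1
inc:    1  2  3  2  4  1  2  5  4  6  4  6  7  3  1
dec:    3  4  4  3  5  2  2  5  4  4  3  3  3  2  1
Best peak at i=8 (value 30): inc=5, dec=5, length 5+5−1 = 9.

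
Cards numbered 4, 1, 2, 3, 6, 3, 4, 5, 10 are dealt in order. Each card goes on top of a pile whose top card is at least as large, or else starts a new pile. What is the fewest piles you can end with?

6

Place each on the leftmost legal pile:
4 → new pile 1 (tops now [4])
1 → pile 1 (tops now [1])
2 → new pile 2 (tops now [1, 2])
3 → new pile 3 (tops now [1, 2, 3])
6 → new pile 4 (tops now [1, 2, 3, 6])
3 → pile 3 (tops now [1, 2, 3, 6])
4 → pile 4 (tops now [1, 2, 3, 4])
5 → new pile 5 (tops now [1, 2, 3, 4, 5])
10 → new pile 6 (tops now [1, 2, 3, 4, 5, 10])
Six piles.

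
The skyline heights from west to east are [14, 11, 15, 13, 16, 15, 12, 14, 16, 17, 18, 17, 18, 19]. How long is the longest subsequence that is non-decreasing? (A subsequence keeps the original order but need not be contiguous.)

8

Track the smallest tail for each achievable length (allowing ties):
14 → extends → [14]
11 → replaces 14 → [11]
15 → extends → [11, 15]
13 → replaces 15 → [11, 13]
16 → extends → [11, 13, 16]
15 → replaces 16 → [11, 13, 15]
12 → replaces 13 → [11, 12, 15]
14 → replaces 15 → [11, 12, 14]
16 → extends → [11, 12, 14, 16]
17 → extends → [11, 12, 14, 16, 17]
18 → extends → [11, 12, 14, 16, 17, 18]
17 → replaces 18 → [11, 12, 14, 16, 17, 17]
18 → extends → [11, 12, 14, 16, 17, 17, 18]
19 → extends → [11, 12, 14, 16, 17, 17, 18, 19]
Eight tails, so the longest non-decreasing subsequence has length 8 (e.g. 14, 15, 16, 16, 17, 18, 18, 19).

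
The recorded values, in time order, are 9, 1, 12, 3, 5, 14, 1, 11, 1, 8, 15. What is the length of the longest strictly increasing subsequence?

5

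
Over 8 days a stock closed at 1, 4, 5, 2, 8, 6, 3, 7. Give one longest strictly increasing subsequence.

Patience tails give the LIS length; then backtrack through the dp parents:
1 → extends → [1]
4 → extends → [1, 4]
5 → extends → [1, 4, 5]
2 → replaces 4 → [1, 2, 5]
8 → extends → [1, 2, 5, 8]
6 → replaces 8 → [1, 2, 5, 6]
3 → replaces 5 → [1, 2, 3, 6]
7 → extends → [1, 2, 3, 6, 7]
Length 5; one witness is 1, 4, 5, 6, 7.

1, 4, 5, 6, 7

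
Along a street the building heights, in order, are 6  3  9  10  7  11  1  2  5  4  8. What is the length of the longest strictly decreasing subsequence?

Negate each value so 'decreasing' becomes 'increasing', then run patience tails on the negated sequence:
-6 → extends → [-6]
-3 → extends → [-6, -3]
-9 → replaces -6 → [-9, -3]
-10 → replaces -9 → [-10, -3]
-7 → replaces -3 → [-10, -7]
-11 → replaces -10 → [-11, -7]
-1 → extends → [-11, -7, -1]
-2 → replaces -1 → [-11, -7, -2]
-5 → replaces -2 → [-11, -7, -5]
-4 → extends → [-11, -7, -5, -4]
-8 → replaces -7 → [-11, -8, -5, -4]
Four tails, so the longest strictly decreasing subsequence of the original has length 4.

4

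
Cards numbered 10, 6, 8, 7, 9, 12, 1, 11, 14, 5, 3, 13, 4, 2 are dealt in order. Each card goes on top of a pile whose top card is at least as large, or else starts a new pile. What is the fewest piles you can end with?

Place each on the leftmost legal pile:
10 → new pile 1 (tops now [10])
6 → pile 1 (tops now [6])
8 → new pile 2 (tops now [6, 8])
7 → pile 2 (tops now [6, 7])
9 → new pile 3 (tops now [6, 7, 9])
12 → new pile 4 (tops now [6, 7, 9, 12])
1 → pile 1 (tops now [1, 7, 9, 12])
11 → pile 4 (tops now [1, 7, 9, 11])
14 → new pile 5 (tops now [1, 7, 9, 11, 14])
5 → pile 2 (tops now [1, 5, 9, 11, 14])
3 → pile 2 (tops now [1, 3, 9, 11, 14])
13 → pile 5 (tops now [1, 3, 9, 11, 13])
4 → pile 3 (tops now [1, 3, 4, 11, 13])
2 → pile 2 (tops now [1, 2, 4, 11, 13])
Five piles.

5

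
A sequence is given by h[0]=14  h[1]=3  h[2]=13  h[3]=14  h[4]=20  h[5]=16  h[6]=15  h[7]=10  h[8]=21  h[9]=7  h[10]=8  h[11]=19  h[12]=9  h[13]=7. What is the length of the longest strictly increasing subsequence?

Let dp[i] be the length of the longest such subsequence ending at index i:
i:      0  1  2  3  4  5  6  7  8  9 10 11 12 13
h[i]:  14  3 13 14 20 16 15 10 21  7  8 19  9  7
dp:     1  1  2  3  4  4  4  2  5  2  3  5  4  2
Maximum dp value is 5.

5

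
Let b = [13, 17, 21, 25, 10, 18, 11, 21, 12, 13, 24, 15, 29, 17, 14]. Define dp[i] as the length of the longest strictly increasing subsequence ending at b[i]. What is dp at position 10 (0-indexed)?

5

dp[i] = 1 + max{dp[j] : j<i, b[j]<b[i]} (or 1 if no such j):
i:      0  1  2  3  4  5  6  7  8  9 10 11 12 13 14
b[i]:  13 17 21 25 10 18 11 21 12 13 24 15 29 17 14
dp:     1  2  3  4  1  3  2  4  3  4  5  5  6  6  5
At index 10 the value is 5.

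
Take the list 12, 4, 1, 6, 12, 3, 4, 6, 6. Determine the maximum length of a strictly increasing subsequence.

Let dp[i] be the length of the longest such subsequence ending at index i:
i:      1  2  3  4  5  6  7  8  9
a[i]:  12  4  1  6 12  3  4  6  6
dp:     1  1  1  2  3  2  3  4  4
Maximum dp value is 4.

4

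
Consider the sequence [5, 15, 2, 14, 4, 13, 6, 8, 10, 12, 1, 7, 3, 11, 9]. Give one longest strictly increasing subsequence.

Patience tails give the LIS length; then backtrack through the dp parents:
5 → extends → [5]
15 → extends → [5, 15]
2 → replaces 5 → [2, 15]
14 → replaces 15 → [2, 14]
4 → replaces 14 → [2, 4]
13 → extends → [2, 4, 13]
6 → replaces 13 → [2, 4, 6]
8 → extends → [2, 4, 6, 8]
10 → extends → [2, 4, 6, 8, 10]
12 → extends → [2, 4, 6, 8, 10, 12]
1 → replaces 2 → [1, 4, 6, 8, 10, 12]
7 → replaces 8 → [1, 4, 6, 7, 10, 12]
3 → replaces 4 → [1, 3, 6, 7, 10, 12]
11 → replaces 12 → [1, 3, 6, 7, 10, 11]
9 → replaces 10 → [1, 3, 6, 7, 9, 11]
Length 6; one witness is 2, 4, 6, 8, 10, 12.

2, 4, 6, 8, 10, 12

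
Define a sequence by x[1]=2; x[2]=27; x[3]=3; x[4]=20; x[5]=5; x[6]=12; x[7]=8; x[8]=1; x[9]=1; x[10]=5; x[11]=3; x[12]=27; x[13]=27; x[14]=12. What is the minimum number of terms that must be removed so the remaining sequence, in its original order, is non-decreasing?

8

Fewest deletions = n − (longest non-decreasing subsequence).
Patience tails:
2 → extends → [2]
27 → extends → [2, 27]
3 → replaces 27 → [2, 3]
20 → extends → [2, 3, 20]
5 → replaces 20 → [2, 3, 5]
12 → extends → [2, 3, 5, 12]
8 → replaces 12 → [2, 3, 5, 8]
1 → replaces 2 → [1, 3, 5, 8]
1 → replaces 3 → [1, 1, 5, 8]
5 → replaces 8 → [1, 1, 5, 5]
3 → replaces 5 → [1, 1, 3, 5]
27 → extends → [1, 1, 3, 5, 27]
27 → extends → [1, 1, 3, 5, 27, 27]
12 → replaces 27 → [1, 1, 3, 5, 12, 27]
Longest non-decreasing subsequence has length 6, so deletions = 14 − 6 = 8.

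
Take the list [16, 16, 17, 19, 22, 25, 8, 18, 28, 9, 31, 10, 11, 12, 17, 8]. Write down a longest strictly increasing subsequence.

Patience tails give the LIS length; then backtrack through the dp parents:
16 → extends → [16]
16 → already a tail → [16]
17 → extends → [16, 17]
19 → extends → [16, 17, 19]
22 → extends → [16, 17, 19, 22]
25 → extends → [16, 17, 19, 22, 25]
8 → replaces 16 → [8, 17, 19, 22, 25]
18 → replaces 19 → [8, 17, 18, 22, 25]
28 → extends → [8, 17, 18, 22, 25, 28]
9 → replaces 17 → [8, 9, 18, 22, 25, 28]
31 → extends → [8, 9, 18, 22, 25, 28, 31]
10 → replaces 18 → [8, 9, 10, 22, 25, 28, 31]
11 → replaces 22 → [8, 9, 10, 11, 25, 28, 31]
12 → replaces 25 → [8, 9, 10, 11, 12, 28, 31]
17 → replaces 28 → [8, 9, 10, 11, 12, 17, 31]
8 → already a tail → [8, 9, 10, 11, 12, 17, 31]
Length 7; one witness is 16, 17, 19, 22, 25, 28, 31.

16, 17, 19, 22, 25, 28, 31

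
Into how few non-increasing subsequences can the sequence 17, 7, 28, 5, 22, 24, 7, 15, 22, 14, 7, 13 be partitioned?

Place each on the leftmost legal pile:
17 → new pile 1 (tops now [17])
7 → pile 1 (tops now [7])
28 → new pile 2 (tops now [7, 28])
5 → pile 1 (tops now [5, 28])
22 → pile 2 (tops now [5, 22])
24 → new pile 3 (tops now [5, 22, 24])
7 → pile 2 (tops now [5, 7, 24])
15 → pile 3 (tops now [5, 7, 15])
22 → new pile 4 (tops now [5, 7, 15, 22])
14 → pile 3 (tops now [5, 7, 14, 22])
7 → pile 2 (tops now [5, 7, 14, 22])
13 → pile 3 (tops now [5, 7, 13, 22])
Four piles.

4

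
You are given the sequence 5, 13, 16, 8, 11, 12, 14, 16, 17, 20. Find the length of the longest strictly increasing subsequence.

Let dp[i] be the length of the longest such subsequence ending at index i:
i:      1  2  3  4  5  6  7  8  9 10
a[i]:   5 13 16  8 11 12 14 16 17 20
dp:     1  2  3  2  3  4  5  6  7  8
Maximum dp value is 8.

8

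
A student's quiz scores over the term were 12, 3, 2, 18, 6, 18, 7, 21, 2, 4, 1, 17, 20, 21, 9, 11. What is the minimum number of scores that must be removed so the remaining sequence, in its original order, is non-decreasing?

10

Fewest deletions = n − (longest non-decreasing subsequence).
Patience tails:
12 → extends → [12]
3 → replaces 12 → [3]
2 → replaces 3 → [2]
18 → extends → [2, 18]
6 → replaces 18 → [2, 6]
18 → extends → [2, 6, 18]
7 → replaces 18 → [2, 6, 7]
21 → extends → [2, 6, 7, 21]
2 → replaces 6 → [2, 2, 7, 21]
4 → replaces 7 → [2, 2, 4, 21]
1 → replaces 2 → [1, 2, 4, 21]
17 → replaces 21 → [1, 2, 4, 17]
20 → extends → [1, 2, 4, 17, 20]
21 → extends → [1, 2, 4, 17, 20, 21]
9 → replaces 17 → [1, 2, 4, 9, 20, 21]
11 → replaces 20 → [1, 2, 4, 9, 11, 21]
Longest non-decreasing subsequence has length 6, so deletions = 16 − 6 = 10.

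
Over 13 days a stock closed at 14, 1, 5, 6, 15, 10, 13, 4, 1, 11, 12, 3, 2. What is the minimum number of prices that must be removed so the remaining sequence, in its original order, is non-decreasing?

Fewest deletions = n − (longest non-decreasing subsequence).
Patience tails:
14 → extends → [14]
1 → replaces 14 → [1]
5 → extends → [1, 5]
6 → extends → [1, 5, 6]
15 → extends → [1, 5, 6, 15]
10 → replaces 15 → [1, 5, 6, 10]
13 → extends → [1, 5, 6, 10, 13]
4 → replaces 5 → [1, 4, 6, 10, 13]
1 → replaces 4 → [1, 1, 6, 10, 13]
11 → replaces 13 → [1, 1, 6, 10, 11]
12 → extends → [1, 1, 6, 10, 11, 12]
3 → replaces 6 → [1, 1, 3, 10, 11, 12]
2 → replaces 3 → [1, 1, 2, 10, 11, 12]
Longest non-decreasing subsequence has length 6, so deletions = 13 − 6 = 7.

7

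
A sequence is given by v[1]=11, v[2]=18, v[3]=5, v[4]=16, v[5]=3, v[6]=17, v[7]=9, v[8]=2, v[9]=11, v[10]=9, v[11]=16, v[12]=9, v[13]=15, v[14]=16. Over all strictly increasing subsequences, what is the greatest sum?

56

Let S[i] be the best sum of a strictly increasing subsequence ending at i:
i:      1  2  3  4  5  6  7  8  9 10 11 12 13 14
v[i]:  11 18  5 16  3 17  9  2 11  9 16  9 15 16
S:     11 29  5 27  3 44 14  2 25 14 41 14 40 56
Maximum is 56 (e.g. 5 + 9 + 11 + 15 + 16).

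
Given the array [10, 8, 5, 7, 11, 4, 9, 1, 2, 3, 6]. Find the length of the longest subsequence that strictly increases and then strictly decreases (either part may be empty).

5

inc[i] = longest strictly increasing subsequence ending at i; dec[i] = longest strictly decreasing subsequence starting at i:
i:      1  2  3  4  5  6  7  8  9 10 11
a[i]:  10  8  5  7 11  4  9  1  2  3  6
inc:    1  1  1  2  3  1  3  1  2  3  4
dec:    5  4  3  3  3  2  2  1  1  1  1
Best peak at i=1 (value 10): inc=1, dec=5, length 1+5−1 = 5.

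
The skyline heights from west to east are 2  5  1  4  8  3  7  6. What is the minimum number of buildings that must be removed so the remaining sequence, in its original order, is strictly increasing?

5

Fewest deletions = n − (longest strictly increasing subsequence).
i:     1 2 3 4 5 6 7 8
a[i]:  2 5 1 4 8 3 7 6
dp:    1 2 1 2 3 2 3 3
max dp = 3, so deletions = 8 − 3 = 5.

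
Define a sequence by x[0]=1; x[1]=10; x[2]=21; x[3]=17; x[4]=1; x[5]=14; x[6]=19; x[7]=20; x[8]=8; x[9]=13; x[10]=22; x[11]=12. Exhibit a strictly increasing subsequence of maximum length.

1, 10, 17, 19, 20, 22

Patience tails give the LIS length; then backtrack through the dp parents:
1 → extends → [1]
10 → extends → [1, 10]
21 → extends → [1, 10, 21]
17 → replaces 21 → [1, 10, 17]
1 → already a tail → [1, 10, 17]
14 → replaces 17 → [1, 10, 14]
19 → extends → [1, 10, 14, 19]
20 → extends → [1, 10, 14, 19, 20]
8 → replaces 10 → [1, 8, 14, 19, 20]
13 → replaces 14 → [1, 8, 13, 19, 20]
22 → extends → [1, 8, 13, 19, 20, 22]
12 → replaces 13 → [1, 8, 12, 19, 20, 22]
Length 6; one witness is 1, 10, 17, 19, 20, 22.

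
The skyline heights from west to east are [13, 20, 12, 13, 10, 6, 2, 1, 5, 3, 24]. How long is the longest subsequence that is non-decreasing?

3

Track the smallest tail for each achievable length (allowing ties):
13 → extends → [13]
20 → extends → [13, 20]
12 → replaces 13 → [12, 20]
13 → replaces 20 → [12, 13]
10 → replaces 12 → [10, 13]
6 → replaces 10 → [6, 13]
2 → replaces 6 → [2, 13]
1 → replaces 2 → [1, 13]
5 → replaces 13 → [1, 5]
3 → replaces 5 → [1, 3]
24 → extends → [1, 3, 24]
Three tails, so the longest non-decreasing subsequence has length 3 (e.g. 13, 20, 24).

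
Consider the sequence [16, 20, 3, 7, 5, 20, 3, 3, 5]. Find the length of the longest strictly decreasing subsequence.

4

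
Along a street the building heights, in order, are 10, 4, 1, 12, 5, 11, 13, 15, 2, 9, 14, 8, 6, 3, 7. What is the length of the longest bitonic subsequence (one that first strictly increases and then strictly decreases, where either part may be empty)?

9

inc[i] = longest strictly increasing subsequence ending at i; dec[i] = longest strictly decreasing subsequence starting at i:
i:      1  2  3  4  5  6  7  8  9 10 11 12 13 14 15
a[i]:  10  4  1 12  5 11 13 15  2  9 14  8  6  3  7
inc:    1  1  1  2  2  3  4  5  2  3  5  3  3  3  4
dec:    5  2  1  6  2  5  5  5  1  4  4  3  2  1  1
Best peak at i=8 (value 15): inc=5, dec=5, length 5+5−1 = 9.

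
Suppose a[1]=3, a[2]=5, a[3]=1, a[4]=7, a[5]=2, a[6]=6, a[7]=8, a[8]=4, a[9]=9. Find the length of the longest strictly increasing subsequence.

5

Track the smallest tail for each achievable length (strict):
3 → extends → [3]
5 → extends → [3, 5]
1 → replaces 3 → [1, 5]
7 → extends → [1, 5, 7]
2 → replaces 5 → [1, 2, 7]
6 → replaces 7 → [1, 2, 6]
8 → extends → [1, 2, 6, 8]
4 → replaces 6 → [1, 2, 4, 8]
9 → extends → [1, 2, 4, 8, 9]
Five tails, so the longest strictly increasing subsequence has length 5 (e.g. 3, 5, 7, 8, 9).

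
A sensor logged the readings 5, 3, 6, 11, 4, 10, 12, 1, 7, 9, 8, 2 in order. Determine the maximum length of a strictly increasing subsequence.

Let dp[i] be the length of the longest such subsequence ending at index i:
i:      1  2  3  4  5  6  7  8  9 10 11 12
a[i]:   5  3  6 11  4 10 12  1  7  9  8  2
dp:     1  1  2  3  2  3  4  1  3  4  4  2
Maximum dp value is 4.

4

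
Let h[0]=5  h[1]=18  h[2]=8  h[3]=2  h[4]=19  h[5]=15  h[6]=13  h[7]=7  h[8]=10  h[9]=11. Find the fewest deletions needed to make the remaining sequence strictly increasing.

6

Fewest deletions = n − (longest strictly increasing subsequence).
Patience tails:
5 → extends → [5]
18 → extends → [5, 18]
8 → replaces 18 → [5, 8]
2 → replaces 5 → [2, 8]
19 → extends → [2, 8, 19]
15 → replaces 19 → [2, 8, 15]
13 → replaces 15 → [2, 8, 13]
7 → replaces 8 → [2, 7, 13]
10 → replaces 13 → [2, 7, 10]
11 → extends → [2, 7, 10, 11]
Longest strictly increasing subsequence has length 4, so deletions = 10 − 4 = 6.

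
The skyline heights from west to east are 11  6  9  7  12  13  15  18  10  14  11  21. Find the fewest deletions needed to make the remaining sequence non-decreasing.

Fewest deletions = n − (longest non-decreasing subsequence).
Patience tails:
11 → extends → [11]
6 → replaces 11 → [6]
9 → extends → [6, 9]
7 → replaces 9 → [6, 7]
12 → extends → [6, 7, 12]
13 → extends → [6, 7, 12, 13]
15 → extends → [6, 7, 12, 13, 15]
18 → extends → [6, 7, 12, 13, 15, 18]
10 → replaces 12 → [6, 7, 10, 13, 15, 18]
14 → replaces 15 → [6, 7, 10, 13, 14, 18]
11 → replaces 13 → [6, 7, 10, 11, 14, 18]
21 → extends → [6, 7, 10, 11, 14, 18, 21]
Longest non-decreasing subsequence has length 7, so deletions = 12 − 7 = 5.

5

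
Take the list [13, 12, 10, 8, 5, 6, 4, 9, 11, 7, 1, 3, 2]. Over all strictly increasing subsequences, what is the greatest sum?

Let S[i] be the best sum of a strictly increasing subsequence ending at i:
i:      1  2  3  4  5  6  7  8  9 10 11 12 13
a[i]:  13 12 10  8  5  6  4  9 11  7  1  3  2
S:     13 12 10  8  5 11  4 20 31 18  1  4  3
Maximum is 31 (e.g. 5 + 6 + 9 + 11).

31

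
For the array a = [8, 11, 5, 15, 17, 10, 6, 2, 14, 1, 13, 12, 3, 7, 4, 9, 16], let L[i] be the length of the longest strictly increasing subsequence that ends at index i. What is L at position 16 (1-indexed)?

4

dp[i] = 1 + max{dp[j] : j<i, a[j]<a[i]} (or 1 if no such j):
i:      1  2  3  4  5  6  7  8  9 10 11 12 13 14 15 16 17
a[i]:   8 11  5 15 17 10  6  2 14  1 13 12  3  7  4  9 16
dp:     1  2  1  3  4  2  2  1  3  1  3  3  2  3  3  4  5
At index 16 the value is 4.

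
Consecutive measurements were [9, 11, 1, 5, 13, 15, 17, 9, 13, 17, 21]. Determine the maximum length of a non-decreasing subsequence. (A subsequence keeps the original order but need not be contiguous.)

Let dp[i] be the length of the longest such subsequence ending at index i:
i:      1  2  3  4  5  6  7  8  9 10 11
a[i]:   9 11  1  5 13 15 17  9 13 17 21
dp:     1  2  1  2  3  4  5  3  4  6  7
Maximum dp value is 7.

7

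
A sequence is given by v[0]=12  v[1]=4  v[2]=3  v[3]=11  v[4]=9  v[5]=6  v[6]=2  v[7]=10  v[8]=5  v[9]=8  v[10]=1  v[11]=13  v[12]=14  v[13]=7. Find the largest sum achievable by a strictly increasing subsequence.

Let S[i] be the best sum of a strictly increasing subsequence ending at i:
i:      0  1  2  3  4  5  6  7  8  9 10 11 12 13
v[i]:  12  4  3 11  9  6  2 10  5  8  1 13 14  7
S:     12  4  3 15 13 10  2 23  9 18  1 36 50 17
Maximum is 50 (e.g. 4 + 9 + 10 + 13 + 14).

50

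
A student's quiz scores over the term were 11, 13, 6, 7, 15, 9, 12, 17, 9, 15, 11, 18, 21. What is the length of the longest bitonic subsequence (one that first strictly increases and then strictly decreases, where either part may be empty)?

7

inc[i] = longest strictly increasing subsequence ending at i; dec[i] = longest strictly decreasing subsequence starting at i:
i:      1  2  3  4  5  6  7  8  9 10 11 12 13
a[i]:  11 13  6  7 15  9 12 17  9 15 11 18 21
inc:    1  2  1  2  3  3  4  5  3  5  4  6  7
dec:    2  3  1  1  3  1  2  3  1  2  1  1  1
Best peak at i=8 (value 17): inc=5, dec=3, length 5+3−1 = 7.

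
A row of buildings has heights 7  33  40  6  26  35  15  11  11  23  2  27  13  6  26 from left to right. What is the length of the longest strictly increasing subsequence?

4

Let dp[i] be the length of the longest such subsequence ending at index i:
i:      1  2  3  4  5  6  7  8  9 10 11 12 13 14 15
a[i]:   7 33 40  6 26 35 15 11 11 23  2 27 13  6 26
dp:     1  2  3  1  2  3  2  2  2  3  1  4  3  2  4
Maximum dp value is 4.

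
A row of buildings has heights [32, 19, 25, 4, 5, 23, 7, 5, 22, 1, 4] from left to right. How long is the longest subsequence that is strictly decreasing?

6

Negate each value so 'decreasing' becomes 'increasing', then run patience tails on the negated sequence:
-32 → extends → [-32]
-19 → extends → [-32, -19]
-25 → replaces -19 → [-32, -25]
-4 → extends → [-32, -25, -4]
-5 → replaces -4 → [-32, -25, -5]
-23 → replaces -5 → [-32, -25, -23]
-7 → extends → [-32, -25, -23, -7]
-5 → extends → [-32, -25, -23, -7, -5]
-22 → replaces -7 → [-32, -25, -23, -22, -5]
-1 → extends → [-32, -25, -23, -22, -5, -1]
-4 → replaces -1 → [-32, -25, -23, -22, -5, -4]
Six tails, so the longest strictly decreasing subsequence of the original has length 6.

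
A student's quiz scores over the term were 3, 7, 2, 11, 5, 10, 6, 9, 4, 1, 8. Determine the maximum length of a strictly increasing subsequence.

Track the smallest tail for each achievable length (strict):
3 → extends → [3]
7 → extends → [3, 7]
2 → replaces 3 → [2, 7]
11 → extends → [2, 7, 11]
5 → replaces 7 → [2, 5, 11]
10 → replaces 11 → [2, 5, 10]
6 → replaces 10 → [2, 5, 6]
9 → extends → [2, 5, 6, 9]
4 → replaces 5 → [2, 4, 6, 9]
1 → replaces 2 → [1, 4, 6, 9]
8 → replaces 9 → [1, 4, 6, 8]
Four tails, so the longest strictly increasing subsequence has length 4 (e.g. 3, 5, 6, 9).

4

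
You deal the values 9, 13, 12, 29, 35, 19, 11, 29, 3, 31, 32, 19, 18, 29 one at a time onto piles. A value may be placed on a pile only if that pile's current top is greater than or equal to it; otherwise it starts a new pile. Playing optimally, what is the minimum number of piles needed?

6

The minimum number of non-increasing subsequences covering a sequence equals the length of its longest strictly increasing subsequence.
LIS length is 6 (e.g. 9, 13, 19, 29, 31, 32), so 6 piles are needed.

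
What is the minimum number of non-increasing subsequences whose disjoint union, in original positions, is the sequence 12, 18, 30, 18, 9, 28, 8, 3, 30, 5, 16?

Place each on the leftmost legal pile:
12 → new pile 1 (tops now [12])
18 → new pile 2 (tops now [12, 18])
30 → new pile 3 (tops now [12, 18, 30])
18 → pile 2 (tops now [12, 18, 30])
9 → pile 1 (tops now [9, 18, 30])
28 → pile 3 (tops now [9, 18, 28])
8 → pile 1 (tops now [8, 18, 28])
3 → pile 1 (tops now [3, 18, 28])
30 → new pile 4 (tops now [3, 18, 28, 30])
5 → pile 2 (tops now [3, 5, 28, 30])
16 → pile 3 (tops now [3, 5, 16, 30])
Four piles.

4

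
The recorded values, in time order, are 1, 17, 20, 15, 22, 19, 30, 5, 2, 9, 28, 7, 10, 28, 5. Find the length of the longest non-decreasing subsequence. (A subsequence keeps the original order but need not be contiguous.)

6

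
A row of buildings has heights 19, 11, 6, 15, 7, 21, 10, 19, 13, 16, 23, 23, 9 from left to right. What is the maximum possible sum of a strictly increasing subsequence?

Let S[i] be the best sum of a strictly increasing subsequence ending at i:
i:      1  2  3  4  5  6  7  8  9 10 11 12 13
a[i]:  19 11  6 15  7 21 10 19 13 16 23 23  9
S:     19 11  6 26 13 47 23 45 36 52 75 75 22
Maximum is 75 (e.g. 6 + 7 + 10 + 13 + 16 + 23).

75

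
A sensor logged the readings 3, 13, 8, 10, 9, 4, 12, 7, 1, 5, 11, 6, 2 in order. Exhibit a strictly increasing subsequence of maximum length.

3, 8, 10, 12

Patience tails give the LIS length; then backtrack through the dp parents:
3 → extends → [3]
13 → extends → [3, 13]
8 → replaces 13 → [3, 8]
10 → extends → [3, 8, 10]
9 → replaces 10 → [3, 8, 9]
4 → replaces 8 → [3, 4, 9]
12 → extends → [3, 4, 9, 12]
7 → replaces 9 → [3, 4, 7, 12]
1 → replaces 3 → [1, 4, 7, 12]
5 → replaces 7 → [1, 4, 5, 12]
11 → replaces 12 → [1, 4, 5, 11]
6 → replaces 11 → [1, 4, 5, 6]
2 → replaces 4 → [1, 2, 5, 6]
Length 4; one witness is 3, 8, 10, 12.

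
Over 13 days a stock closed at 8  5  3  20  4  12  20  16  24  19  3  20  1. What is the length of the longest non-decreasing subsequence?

6

Track the smallest tail for each achievable length (allowing ties):
8 → extends → [8]
5 → replaces 8 → [5]
3 → replaces 5 → [3]
20 → extends → [3, 20]
4 → replaces 20 → [3, 4]
12 → extends → [3, 4, 12]
20 → extends → [3, 4, 12, 20]
16 → replaces 20 → [3, 4, 12, 16]
24 → extends → [3, 4, 12, 16, 24]
19 → replaces 24 → [3, 4, 12, 16, 19]
3 → replaces 4 → [3, 3, 12, 16, 19]
20 → extends → [3, 3, 12, 16, 19, 20]
1 → replaces 3 → [1, 3, 12, 16, 19, 20]
Six tails, so the longest non-decreasing subsequence has length 6 (e.g. 3, 4, 12, 16, 19, 20).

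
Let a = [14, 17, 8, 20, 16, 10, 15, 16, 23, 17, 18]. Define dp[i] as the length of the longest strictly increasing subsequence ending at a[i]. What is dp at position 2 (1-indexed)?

2

dp[i] = 1 + max{dp[j] : j<i, a[j]<a[i]} (or 1 if no such j):
i:      1  2  3  4  5  6  7  8  9 10 11
a[i]:  14 17  8 20 16 10 15 16 23 17 18
dp:     1  2  1  3  2  2  3  4  5  5  6
At index 2 the value is 2.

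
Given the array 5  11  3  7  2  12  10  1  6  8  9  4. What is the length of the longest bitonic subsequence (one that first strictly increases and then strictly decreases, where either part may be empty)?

6

inc[i] = longest strictly increasing subsequence ending at i; dec[i] = longest strictly decreasing subsequence starting at i:
i:      1  2  3  4  5  6  7  8  9 10 11 12
a[i]:   5 11  3  7  2 12 10  1  6  8  9  4
inc:    1  2  1  2  1  3  3  1  2  3  4  2
dec:    4  4  3  3  2  4  3  1  2  2  2  1
Best peak at i=6 (value 12): inc=3, dec=4, length 3+4−1 = 6.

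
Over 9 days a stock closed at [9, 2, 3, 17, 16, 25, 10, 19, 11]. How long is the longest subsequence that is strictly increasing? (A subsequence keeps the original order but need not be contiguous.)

Let dp[i] be the length of the longest such subsequence ending at index i:
i:      1  2  3  4  5  6  7  8  9
a[i]:   9  2  3 17 16 25 10 19 11
dp:     1  1  2  3  3  4  3  4  4
Maximum dp value is 4.

4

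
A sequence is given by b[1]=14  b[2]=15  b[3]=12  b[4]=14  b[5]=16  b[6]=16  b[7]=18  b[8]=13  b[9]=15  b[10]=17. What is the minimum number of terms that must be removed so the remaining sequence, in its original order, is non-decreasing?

Fewest deletions = n − (longest non-decreasing subsequence).
Patience tails:
14 → extends → [14]
15 → extends → [14, 15]
12 → replaces 14 → [12, 15]
14 → replaces 15 → [12, 14]
16 → extends → [12, 14, 16]
16 → extends → [12, 14, 16, 16]
18 → extends → [12, 14, 16, 16, 18]
13 → replaces 14 → [12, 13, 16, 16, 18]
15 → replaces 16 → [12, 13, 15, 16, 18]
17 → replaces 18 → [12, 13, 15, 16, 17]
Longest non-decreasing subsequence has length 5, so deletions = 10 − 5 = 5.

5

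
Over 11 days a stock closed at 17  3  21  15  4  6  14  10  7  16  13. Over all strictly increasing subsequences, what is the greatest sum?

Let S[i] be the best sum of a strictly increasing subsequence ending at i:
i:      1  2  3  4  5  6  7  8  9 10 11
a[i]:  17  3 21 15  4  6 14 10  7 16 13
S:     17  3 38 18  7 13 27 23 20 43 36
Maximum is 43 (e.g. 3 + 4 + 6 + 14 + 16).

43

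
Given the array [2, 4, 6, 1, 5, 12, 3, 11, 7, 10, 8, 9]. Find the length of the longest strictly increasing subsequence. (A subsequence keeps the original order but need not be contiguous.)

6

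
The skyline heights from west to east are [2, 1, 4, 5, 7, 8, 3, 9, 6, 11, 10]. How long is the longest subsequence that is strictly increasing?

7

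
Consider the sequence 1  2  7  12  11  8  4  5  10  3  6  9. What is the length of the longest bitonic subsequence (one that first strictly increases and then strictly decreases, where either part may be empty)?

8

inc[i] = longest strictly increasing subsequence ending at i; dec[i] = longest strictly decreasing subsequence starting at i:
i:      1  2  3  4  5  6  7  8  9 10 11 12
a[i]:   1  2  7 12 11  8  4  5 10  3  6  9
inc:    1  2  3  4  4  4  3  4  5  3  5  6
dec:    1  1  3  5  4  3  2  2  2  1  1  1
Best peak at i=4 (value 12): inc=4, dec=5, length 4+5−1 = 8.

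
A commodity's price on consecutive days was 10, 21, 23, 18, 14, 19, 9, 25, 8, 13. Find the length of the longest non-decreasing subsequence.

4

Let dp[i] be the length of the longest such subsequence ending at index i:
i:      1  2  3  4  5  6  7  8  9 10
a[i]:  10 21 23 18 14 19  9 25  8 13
dp:     1  2  3  2  2  3  1  4  1  2
Maximum dp value is 4.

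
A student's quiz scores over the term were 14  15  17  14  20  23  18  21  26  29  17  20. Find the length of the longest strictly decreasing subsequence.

3

Let dp[i] be the longest strictly decreasing subsequence ending at i:
i:      1  2  3  4  5  6  7  8  9 10 11 12
a[i]:  14 15 17 14 20 23 18 21 26 29 17 20
dp:     1  1  1  2  1  1  2  2  1  1  3  3
Maximum is 3.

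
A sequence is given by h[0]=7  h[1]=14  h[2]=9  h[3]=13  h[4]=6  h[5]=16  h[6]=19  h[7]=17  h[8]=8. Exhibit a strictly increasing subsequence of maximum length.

7, 9, 13, 16, 19

Patience tails give the LIS length; then backtrack through the dp parents:
7 → extends → [7]
14 → extends → [7, 14]
9 → replaces 14 → [7, 9]
13 → extends → [7, 9, 13]
6 → replaces 7 → [6, 9, 13]
16 → extends → [6, 9, 13, 16]
19 → extends → [6, 9, 13, 16, 19]
17 → replaces 19 → [6, 9, 13, 16, 17]
8 → replaces 9 → [6, 8, 13, 16, 17]
Length 5; one witness is 7, 9, 13, 16, 19.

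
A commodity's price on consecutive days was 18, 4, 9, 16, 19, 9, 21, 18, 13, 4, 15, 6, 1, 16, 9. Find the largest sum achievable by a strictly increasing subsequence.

69

Let S[i] be the best sum of a strictly increasing subsequence ending at i:
i:      1  2  3  4  5  6  7  8  9 10 11 12 13 14 15
a[i]:  18  4  9 16 19  9 21 18 13  4 15  6  1 16  9
S:     18  4 13 29 48 13 69 47 26  4 41 10  1 57 19
Maximum is 69 (e.g. 4 + 9 + 16 + 19 + 21).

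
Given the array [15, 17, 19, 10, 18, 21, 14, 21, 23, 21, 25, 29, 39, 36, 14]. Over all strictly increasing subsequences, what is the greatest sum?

Let S[i] be the best sum of a strictly increasing subsequence ending at i:
i:       1   2   3   4   5   6   7   8   9  10  11  12  13  14  15
a[i]:   15  17  19  10  18  21  14  21  23  21  25  29  39  36  14
S:      15  32  51  10  50  72  24  72  95  72 120 149 188 185  24
Maximum is 188 (e.g. 15 + 17 + 19 + 21 + 23 + 25 + 29 + 39).

188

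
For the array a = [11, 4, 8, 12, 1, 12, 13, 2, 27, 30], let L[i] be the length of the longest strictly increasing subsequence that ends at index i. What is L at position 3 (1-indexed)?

2

dp[i] = 1 + max{dp[j] : j<i, a[j]<a[i]} (or 1 if no such j):
i:      1  2  3  4  5  6  7  8  9 10
a[i]:  11  4  8 12  1 12 13  2 27 30
dp:     1  1  2  3  1  3  4  2  5  6
At index 3 the value is 2.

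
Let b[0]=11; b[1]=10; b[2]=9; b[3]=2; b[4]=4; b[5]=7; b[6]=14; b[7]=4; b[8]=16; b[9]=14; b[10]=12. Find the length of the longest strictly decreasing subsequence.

5

Negate each value so 'decreasing' becomes 'increasing', then run patience tails on the negated sequence:
-11 → extends → [-11]
-10 → extends → [-11, -10]
-9 → extends → [-11, -10, -9]
-2 → extends → [-11, -10, -9, -2]
-4 → replaces -2 → [-11, -10, -9, -4]
-7 → replaces -4 → [-11, -10, -9, -7]
-14 → replaces -11 → [-14, -10, -9, -7]
-4 → extends → [-14, -10, -9, -7, -4]
-16 → replaces -14 → [-16, -10, -9, -7, -4]
-14 → replaces -10 → [-16, -14, -9, -7, -4]
-12 → replaces -9 → [-16, -14, -12, -7, -4]
Five tails, so the longest strictly decreasing subsequence of the original has length 5.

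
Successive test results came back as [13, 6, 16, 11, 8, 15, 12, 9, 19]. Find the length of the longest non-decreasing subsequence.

Let dp[i] be the length of the longest such subsequence ending at index i:
i:      1  2  3  4  5  6  7  8  9
a[i]:  13  6 16 11  8 15 12  9 19
dp:     1  1  2  2  2  3  3  3  4
Maximum dp value is 4.

4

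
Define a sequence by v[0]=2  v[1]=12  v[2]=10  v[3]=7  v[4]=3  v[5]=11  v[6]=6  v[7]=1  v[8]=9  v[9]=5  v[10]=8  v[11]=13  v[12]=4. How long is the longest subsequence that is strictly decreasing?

Let dp[i] be the longest strictly decreasing subsequence ending at i:
i:      0  1  2  3  4  5  6  7  8  9 10 11 12
v[i]:   2 12 10  7  3 11  6  1  9  5  8 13  4
dp:     1  1  2  3  4  2  4  5  3  5  4  1  6
Maximum is 6.

6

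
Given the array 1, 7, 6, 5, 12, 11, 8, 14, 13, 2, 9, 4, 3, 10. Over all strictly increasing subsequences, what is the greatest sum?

35

Let S[i] be the best sum of a strictly increasing subsequence ending at i:
i:      1  2  3  4  5  6  7  8  9 10 11 12 13 14
a[i]:   1  7  6  5 12 11  8 14 13  2  9  4  3 10
S:      1  8  7  6 20 19 16 34 33  3 25  7  6 35
Maximum is 35 (e.g. 1 + 7 + 8 + 9 + 10).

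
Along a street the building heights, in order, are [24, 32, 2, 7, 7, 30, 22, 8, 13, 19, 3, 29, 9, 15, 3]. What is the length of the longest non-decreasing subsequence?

Track the smallest tail for each achievable length (allowing ties):
24 → extends → [24]
32 → extends → [24, 32]
2 → replaces 24 → [2, 32]
7 → replaces 32 → [2, 7]
7 → extends → [2, 7, 7]
30 → extends → [2, 7, 7, 30]
22 → replaces 30 → [2, 7, 7, 22]
8 → replaces 22 → [2, 7, 7, 8]
13 → extends → [2, 7, 7, 8, 13]
19 → extends → [2, 7, 7, 8, 13, 19]
3 → replaces 7 → [2, 3, 7, 8, 13, 19]
29 → extends → [2, 3, 7, 8, 13, 19, 29]
9 → replaces 13 → [2, 3, 7, 8, 9, 19, 29]
15 → replaces 19 → [2, 3, 7, 8, 9, 15, 29]
3 → replaces 7 → [2, 3, 3, 8, 9, 15, 29]
Seven tails, so the longest non-decreasing subsequence has length 7 (e.g. 2, 7, 7, 8, 13, 19, 29).

7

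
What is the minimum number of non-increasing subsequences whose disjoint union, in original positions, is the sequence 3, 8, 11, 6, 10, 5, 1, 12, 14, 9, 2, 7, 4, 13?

5

The minimum number of non-increasing subsequences covering a sequence equals the length of its longest strictly increasing subsequence.
LIS length is 5 (e.g. 3, 8, 11, 12, 14), so 5 piles are needed.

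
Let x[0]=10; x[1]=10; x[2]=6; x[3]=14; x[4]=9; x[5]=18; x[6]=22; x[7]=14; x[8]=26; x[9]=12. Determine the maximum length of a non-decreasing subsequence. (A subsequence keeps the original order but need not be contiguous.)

6

Track the smallest tail for each achievable length (allowing ties):
10 → extends → [10]
10 → extends → [10, 10]
6 → replaces 10 → [6, 10]
14 → extends → [6, 10, 14]
9 → replaces 10 → [6, 9, 14]
18 → extends → [6, 9, 14, 18]
22 → extends → [6, 9, 14, 18, 22]
14 → replaces 18 → [6, 9, 14, 14, 22]
26 → extends → [6, 9, 14, 14, 22, 26]
12 → replaces 14 → [6, 9, 12, 14, 22, 26]
Six tails, so the longest non-decreasing subsequence has length 6 (e.g. 10, 10, 14, 18, 22, 26).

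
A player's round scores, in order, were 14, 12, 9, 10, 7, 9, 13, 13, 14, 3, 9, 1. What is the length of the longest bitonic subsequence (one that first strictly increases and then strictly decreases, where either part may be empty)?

6

inc[i] = longest strictly increasing subsequence ending at i; dec[i] = longest strictly decreasing subsequence starting at i:
i:      1  2  3  4  5  6  7  8  9 10 11 12
a[i]:  14 12  9 10  7  9 13 13 14  3  9  1
inc:    1  1  1  2  1  2  3  3  4  1  2  1
dec:    6  5  4  4  3  3  3  3  3  2  2  1
Best peak at i=1 (value 14): inc=1, dec=6, length 1+6−1 = 6.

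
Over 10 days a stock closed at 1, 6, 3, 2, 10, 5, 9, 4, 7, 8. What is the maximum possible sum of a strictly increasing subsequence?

Let S[i] be the best sum of a strictly increasing subsequence ending at i:
i:      1  2  3  4  5  6  7  8  9 10
a[i]:   1  6  3  2 10  5  9  4  7  8
S:      1  7  4  3 17  9 18  8 16 24
Maximum is 24 (e.g. 1 + 3 + 5 + 7 + 8).

24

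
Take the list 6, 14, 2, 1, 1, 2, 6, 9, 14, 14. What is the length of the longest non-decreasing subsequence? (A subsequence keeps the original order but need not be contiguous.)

Track the smallest tail for each achievable length (allowing ties):
6 → extends → [6]
14 → extends → [6, 14]
2 → replaces 6 → [2, 14]
1 → replaces 2 → [1, 14]
1 → replaces 14 → [1, 1]
2 → extends → [1, 1, 2]
6 → extends → [1, 1, 2, 6]
9 → extends → [1, 1, 2, 6, 9]
14 → extends → [1, 1, 2, 6, 9, 14]
14 → extends → [1, 1, 2, 6, 9, 14, 14]
Seven tails, so the longest non-decreasing subsequence has length 7 (e.g. 1, 1, 2, 6, 9, 14, 14).

7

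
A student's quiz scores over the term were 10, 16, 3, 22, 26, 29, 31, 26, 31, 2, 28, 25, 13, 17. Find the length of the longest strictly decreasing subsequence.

Negate each value so 'decreasing' becomes 'increasing', then run patience tails on the negated sequence:
-10 → extends → [-10]
-16 → replaces -10 → [-16]
-3 → extends → [-16, -3]
-22 → replaces -16 → [-22, -3]
-26 → replaces -22 → [-26, -3]
-29 → replaces -26 → [-29, -3]
-31 → replaces -29 → [-31, -3]
-26 → replaces -3 → [-31, -26]
-31 → already a tail → [-31, -26]
-2 → extends → [-31, -26, -2]
-28 → replaces -26 → [-31, -28, -2]
-25 → replaces -2 → [-31, -28, -25]
-13 → extends → [-31, -28, -25, -13]
-17 → replaces -13 → [-31, -28, -25, -17]
Four tails, so the longest strictly decreasing subsequence of the original has length 4.

4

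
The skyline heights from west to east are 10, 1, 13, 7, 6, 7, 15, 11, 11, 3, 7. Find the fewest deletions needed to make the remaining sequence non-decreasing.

6

Fewest deletions = n − (longest non-decreasing subsequence).
i:      1  2  3  4  5  6  7  8  9 10 11
a[i]:  10  1 13  7  6  7 15 11 11  3  7
dp:     1  1  2  2  2  3  4  4  5  2  4
max dp = 5, so deletions = 11 − 5 = 6.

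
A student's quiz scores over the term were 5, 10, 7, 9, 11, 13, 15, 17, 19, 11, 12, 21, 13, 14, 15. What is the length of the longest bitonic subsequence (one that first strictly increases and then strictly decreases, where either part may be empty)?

inc[i] = longest strictly increasing subsequence ending at i; dec[i] = longest strictly decreasing subsequence starting at i:
i:      1  2  3  4  5  6  7  8  9 10 11 12 13 14 15
a[i]:   5 10  7  9 11 13 15 17 19 11 12 21 13 14 15
inc:    1  2  2  3  4  5  6  7  8  4  5  9  6  7  8
dec:    1  2  1  1  1  2  2  2  2  1  1  2  1  1  1
Best peak at i=12 (value 21): inc=9, dec=2, length 9+2−1 = 10.

10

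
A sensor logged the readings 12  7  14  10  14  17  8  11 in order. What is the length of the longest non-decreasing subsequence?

4

Track the smallest tail for each achievable length (allowing ties):
12 → extends → [12]
7 → replaces 12 → [7]
14 → extends → [7, 14]
10 → replaces 14 → [7, 10]
14 → extends → [7, 10, 14]
17 → extends → [7, 10, 14, 17]
8 → replaces 10 → [7, 8, 14, 17]
11 → replaces 14 → [7, 8, 11, 17]
Four tails, so the longest non-decreasing subsequence has length 4 (e.g. 12, 14, 14, 17).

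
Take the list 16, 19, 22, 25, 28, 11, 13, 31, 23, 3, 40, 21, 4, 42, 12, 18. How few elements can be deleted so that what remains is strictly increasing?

Fewest deletions = n − (longest strictly increasing subsequence).
Patience tails:
16 → extends → [16]
19 → extends → [16, 19]
22 → extends → [16, 19, 22]
25 → extends → [16, 19, 22, 25]
28 → extends → [16, 19, 22, 25, 28]
11 → replaces 16 → [11, 19, 22, 25, 28]
13 → replaces 19 → [11, 13, 22, 25, 28]
31 → extends → [11, 13, 22, 25, 28, 31]
23 → replaces 25 → [11, 13, 22, 23, 28, 31]
3 → replaces 11 → [3, 13, 22, 23, 28, 31]
40 → extends → [3, 13, 22, 23, 28, 31, 40]
21 → replaces 22 → [3, 13, 21, 23, 28, 31, 40]
4 → replaces 13 → [3, 4, 21, 23, 28, 31, 40]
42 → extends → [3, 4, 21, 23, 28, 31, 40, 42]
12 → replaces 21 → [3, 4, 12, 23, 28, 31, 40, 42]
18 → replaces 23 → [3, 4, 12, 18, 28, 31, 40, 42]
Longest strictly increasing subsequence has length 8, so deletions = 16 − 8 = 8.

8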